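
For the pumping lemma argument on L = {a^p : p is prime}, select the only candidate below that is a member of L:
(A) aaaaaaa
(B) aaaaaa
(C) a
(A) aaaaaaa

The pumping lemma is applied to a string s that lies in L, so first check membership of each option:
- (A) aaaaaaa has length 7, which is prime, so it is in L ✓
- (B) aaaaaa has length 6 = 2 × 3, which is not prime, so it is not in L ✗
- (C) a has length 1, which is not prime, so it is not in L ✗

Only (A) aaaaaaa is in L, so it is the only candidate that could play the role of s.
(In a complete proof one picks s in terms of the pumping length p so that |s| ≥ p is guaranteed; a fixed string like aaaaaaa illustrates the shape of such an s.)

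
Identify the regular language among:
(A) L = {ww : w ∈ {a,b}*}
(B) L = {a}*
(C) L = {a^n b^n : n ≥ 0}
(B) {a}*

(B) L = {a}* is regular.

This can be recognized by a finite automaton (DFA/NFA).
Regular expressions like {a}* define regular languages.

The other choices are not regular:
- {a^n b^n : n ≥ 0}: After pumping, the number of a's and b's become unequal
- {ww : w ∈ {a,b}*}: After pumping, the two halves no longer match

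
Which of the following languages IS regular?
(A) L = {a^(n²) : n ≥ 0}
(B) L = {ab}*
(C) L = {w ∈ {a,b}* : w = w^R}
(B) {ab}*

(B) L = {ab}* is regular.

This can be recognized by a finite automaton (DFA/NFA).
Regular expressions like {ab}* define regular languages.

The other choices are not regular:
- {w ∈ {a,b}* : w = w^R}: After pumping, the string is no longer symmetric
- {a^(n²) : n ≥ 0}: After pumping, length is no longer a perfect square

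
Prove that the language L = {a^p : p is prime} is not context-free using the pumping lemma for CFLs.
Assume for contradiction that L is context-free, and let p ≥ 1 be the pumping length given by the pumping lemma for CFLs.
Choose a prime q with q ≥ p and let s = a^q. Then s ∈ L and |s| = q ≥ p.
By the CFL pumping lemma, s = uvxyz for some u, v, x, y, z with |vxy| ≤ p, |vy| ≥ 1, and uv^i xy^i z ∈ L for every i ≥ 0.
All symbols are a's, so only lengths matter: let k = |vy|, with 1 ≤ k ≤ p. Then |uv^i xy^i z| = q + (i − 1)k.

Take i = q + 1: the length is q + qk = q(k + 1).
Both factors satisfy q ≥ 2 and k + 1 ≥ 2, so q(k + 1) is composite and uv^(q+1) xy^(q+1) z ∉ L.

This contradicts the CFL pumping lemma, which requires uv^i xy^i z ∈ L for all i ≥ 0.
Hence L = {a^p : p is prime} is not context-free. ∎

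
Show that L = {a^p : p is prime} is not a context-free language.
Assume for contradiction that L is context-free, and let p ≥ 1 be the pumping length given by the pumping lemma for CFLs.
Choose a prime q with q ≥ p and let s = a^q. Then s ∈ L and |s| = q ≥ p.
By the CFL pumping lemma, s = uvxyz for some u, v, x, y, z with |vxy| ≤ p, |vy| ≥ 1, and uv^i xy^i z ∈ L for every i ≥ 0.
All symbols are a's, so only lengths matter: let k = |vy|, with 1 ≤ k ≤ p. Then |uv^i xy^i z| = q + (i − 1)k.

Take i = q + 1: the length is q + qk = q(k + 1).
Both factors satisfy q ≥ 2 and k + 1 ≥ 2, so q(k + 1) is composite and uv^(q+1) xy^(q+1) z ∉ L.

This contradicts the CFL pumping lemma, which requires uv^i xy^i z ∈ L for all i ≥ 0.
Hence L = {a^p : p is prime} is not context-free. ∎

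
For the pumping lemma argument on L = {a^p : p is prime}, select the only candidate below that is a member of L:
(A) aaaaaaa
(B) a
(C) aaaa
(A) aaaaaaa

The pumping lemma is applied to a string s that lies in L, so first check membership of each option:
- (A) aaaaaaa has length 7, which is prime, so it is in L ✓
- (B) a has length 1, which is not prime, so it is not in L ✗
- (C) aaaa has length 4 = 2 × 2, which is not prime, so it is not in L ✗

Only (A) aaaaaaa is in L, so it is the only candidate that could play the role of s.
(In a complete proof one picks s in terms of the pumping length p so that |s| ≥ p is guaranteed; a fixed string like aaaaaaa illustrates the shape of such an s.)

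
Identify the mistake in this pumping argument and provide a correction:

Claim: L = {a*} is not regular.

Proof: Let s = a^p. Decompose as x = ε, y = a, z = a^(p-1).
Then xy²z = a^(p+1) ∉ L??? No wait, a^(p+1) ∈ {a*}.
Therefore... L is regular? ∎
Error: The proof attempts to show a*  is not regular, but a* IS regular!

Correction: a* is a regular language (recognized by a simple DFA with one accepting state and self-loop on 'a'). The pumping lemma can only prove non-regularity, not regularity. For regular languages, pumping always works.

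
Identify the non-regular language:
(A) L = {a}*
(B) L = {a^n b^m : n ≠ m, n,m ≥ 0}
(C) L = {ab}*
(B) {a^n b^m : n ≠ m, n,m ≥ 0}

(B) L = {a^n b^m : n ≠ m, n,m ≥ 0} is NOT regular.

The pumping lemma can be used to prove this:
After pumping a's, we can make n = m

The other languages are regular because they can be recognized by finite automata.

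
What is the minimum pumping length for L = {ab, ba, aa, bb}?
p = 3

For a finite language L, the pumping lemma holds vacuously if p > max|s| for s ∈ L.

The longest string in L = {ab, ba, aa, bb} has length 2.
If p = 3, then no string s ∈ L has |s| ≥ p, so the condition is vacuously true.

The minimum pumping length is p = 3.

Why no smaller p works: for any p ≤ 2, the longest string s ∈ L has |s| = 2 ≥ p, so it would
have to be pumpable; but pumping up (i = 2, 3, ...) produces ever longer strings, which cannot all lie in the
finite language L. So the pumping property fails for every p ≤ 2.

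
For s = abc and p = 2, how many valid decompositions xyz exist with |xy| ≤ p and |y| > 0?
3

For s = 'abc' with pumping length p = 2:

Constraints: |xy| ≤ 2, |y| > 0

Valid decompositions (|xy| ≤ p, |y| ≥ 1):
  • x='', y='a', z='bc'
  • x='a', y='b', z='c'
  • x='', y='ab', z='c'

Total count: 3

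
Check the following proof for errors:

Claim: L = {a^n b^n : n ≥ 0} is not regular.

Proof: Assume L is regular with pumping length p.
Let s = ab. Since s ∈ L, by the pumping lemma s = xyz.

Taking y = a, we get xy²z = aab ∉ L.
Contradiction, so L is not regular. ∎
The proof is INCORRECT.

Error: The string s = ab may be shorter than p.
The pumping lemma only applies to strings with |s| ≥ p, and p is not under our control.
We must choose s in terms of p, e.g. s = a^p b^p, to ensure |s| ≥ p.
(The proof also fixes one particular y; a valid argument must handle every decomposition with |xy| ≤ p and |y| ≥ 1 — for s = a^p b^p this forces y = a^k, and then xy²z = a^(p+k) b^p ∉ L.)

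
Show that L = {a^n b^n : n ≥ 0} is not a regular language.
Assume for contradiction that L is regular, and let p ≥ 1 be the pumping length given by the pumping lemma.
Choose s = a^p b^p. Then s ∈ L and |s| = 2p ≥ p.
By the pumping lemma, s = xyz for some x, y, z with |xy| ≤ p, |y| ≥ 1, and xy^i z ∈ L for every i ≥ 0.
Since |xy| ≤ p and the first p symbols of s are all a's, we must have y = a^k for some k with 1 ≤ k ≤ p.

Take i = 3: xy³z = a^(p + 2k) b^p.
This string has p + 2k a's but p b's, and p + 2k > p because k ≥ 1. So xy³z ∉ L.

This contradicts the pumping lemma, which requires xy^i z ∈ L for all i ≥ 0.
Hence L = {a^n b^n : n ≥ 0} is not regular. ∎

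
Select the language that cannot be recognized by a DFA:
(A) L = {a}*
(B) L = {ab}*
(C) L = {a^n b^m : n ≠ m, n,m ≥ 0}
(C) {a^n b^m : n ≠ m, n,m ≥ 0}

(C) L = {a^n b^m : n ≠ m, n,m ≥ 0} is NOT regular.

The pumping lemma can be used to prove this:
After pumping a's, we can make n = m

The other languages are regular because they can be recognized by finite automata.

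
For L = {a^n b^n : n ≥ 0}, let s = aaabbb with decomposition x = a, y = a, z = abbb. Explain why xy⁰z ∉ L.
xy⁰z = aabbb ∉ L

Pumping with i = 0 replaces y = a by y⁰ = ε:
- Original: s = xyz = aaabbb; aaabbb = a^3 b^3 has equal counts (3 = 3), so it is in L
- Pumped: xy⁰z = a · ε · abbb = aabbb
- aabbb has 2 a's and 3 b's; 2 ≠ 3, so it is not in L

The pumping lemma would require xy⁰z ∈ L, so this decomposition yields a contradiction.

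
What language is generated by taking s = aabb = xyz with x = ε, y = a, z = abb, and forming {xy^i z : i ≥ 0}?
{xy^i z : i ≥ 0} = {a^(i+1) b^2 : i ≥ 0} = {abb, aabb, aaabb, ...}

With x = ε, y = a, z = abb: Starting with aabb and pumping the first 'a' (z = abb keeps the second 'a'), we get strings with i+1 a's followed by 2 b's for i = 0, 1, 2, ...; note bb is not produced because z always contributes one a.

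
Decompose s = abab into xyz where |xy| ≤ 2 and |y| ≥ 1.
x = '', y = 'a', z = 'bab'

For s = abab and p = 2, one valid decomposition is:
- x = '' (length 0)
- y = 'a' (length 1)
- z = 'bab' (length 3)

Verification:
- xyz = '' + 'a' + 'bab' = abab ✓
- |xy| = 1 ≤ 2 ✓
- |y| = 1 > 0 ✓

All pumping lemma constraints are satisfied.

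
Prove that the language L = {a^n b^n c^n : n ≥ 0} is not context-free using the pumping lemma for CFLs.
Assume for contradiction that L is context-free, and let p ≥ 1 be the pumping length given by the pumping lemma for CFLs.
Choose s = a^p b^p c^p. Then s ∈ L and |s| = 3p ≥ p.
By the CFL pumping lemma, s = uvxyz for some u, v, x, y, z with |vxy| ≤ p, |vy| ≥ 1, and uv^i xy^i z ∈ L for every i ≥ 0.

Because |vxy| ≤ p, the window vxy cannot contain both an a and a c: any substring of s containing both must include the entire block b^p plus at least one a and one c, so it has length ≥ p + 2 > p.
Hence at least one of the letters a, c does not occur in vy at all.

Take i = 0: the string uxz is obtained from s by deleting |vy| ≥ 1 symbols, so |uxz| = 3p − |vy| < 3p.
But the letter (a or c) that does not occur in vy still occurs exactly p times in uxz. Every string of L with exactly p copies of some letter is a^p b^p c^p, of length 3p. Since |uxz| < 3p, uxz ∉ L.

This contradicts the CFL pumping lemma, which requires uv^i xy^i z ∈ L for all i ≥ 0.
Hence L = {a^n b^n c^n : n ≥ 0} is not context-free. ∎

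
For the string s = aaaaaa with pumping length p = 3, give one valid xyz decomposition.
x = '', y = 'aaa', z = 'aaa'

For s = aaaaaa and p = 3, one valid decomposition is:
- x = '' (length 0)
- y = 'aaa' (length 3)
- z = 'aaa' (length 3)

Verification:
- xyz = '' + 'aaa' + 'aaa' = aaaaaa ✓
- |xy| = 3 ≤ 3 ✓
- |y| = 3 > 0 ✓

All pumping lemma constraints are satisfied.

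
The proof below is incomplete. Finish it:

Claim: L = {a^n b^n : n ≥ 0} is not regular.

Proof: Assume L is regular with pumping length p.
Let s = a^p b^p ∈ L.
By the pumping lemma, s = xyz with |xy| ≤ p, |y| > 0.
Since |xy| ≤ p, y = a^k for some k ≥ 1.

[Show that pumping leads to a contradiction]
Consider xy²z = a^(p+k) b^p.

Since k ≥ 1, we have p + k > p.
So xy²z has more a's than b's: (p+k) a's vs p b's.
This means xy²z ∉ L because a^n b^n requires equal counts.

This contradicts the pumping lemma which states xy²z ∈ L.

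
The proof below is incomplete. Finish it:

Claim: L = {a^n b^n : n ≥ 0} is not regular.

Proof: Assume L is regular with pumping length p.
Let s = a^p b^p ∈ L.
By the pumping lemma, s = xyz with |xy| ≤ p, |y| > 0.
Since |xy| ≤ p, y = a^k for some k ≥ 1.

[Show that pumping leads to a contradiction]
Consider xy²z = a^(p+k) b^p.

Since k ≥ 1, we have p + k > p.
So xy²z has more a's than b's: (p+k) a's vs p b's.
This means xy²z ∉ L because a^n b^n requires equal counts.

This contradicts the pumping lemma which states xy²z ∈ L.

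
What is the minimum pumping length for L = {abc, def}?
p = 4

For a finite language L, the pumping lemma holds vacuously if p > max|s| for s ∈ L.

The longest string in L = {abc, def} has length 3.
If p = 4, then no string s ∈ L has |s| ≥ p, so the condition is vacuously true.

The minimum pumping length is p = 4.

Why no smaller p works: for any p ≤ 3, the longest string s ∈ L has |s| = 3 ≥ p, so it would
have to be pumpable; but pumping up (i = 2, 3, ...) produces ever longer strings, which cannot all lie in the
finite language L. So the pumping property fails for every p ≤ 3.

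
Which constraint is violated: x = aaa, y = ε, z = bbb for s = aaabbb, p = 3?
Violated: |y| > 0

The decomposition x = aaa, y = ε, z = bbb for s = aaabbb with p = 3
violates the constraint: |y| > 0

|y| = 0, but the pumping lemma requires |y| > 0 (y must be non-empty).

Pumping lemma constraints:
1. xyz = s (decomposition is valid)
2. |xy| ≤ p
3. |y| > 0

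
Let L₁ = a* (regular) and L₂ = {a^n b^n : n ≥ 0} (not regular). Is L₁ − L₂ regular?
Yes — L₁ − L₂ is regular.

The only string of a* that lies in {a^n b^n} is ε, so L₁ − L₂ = a* − {ε} = a⁺ = aa*, which is regular.

Note that the bare facts "L₁ regular, L₂ non-regular" do not settle the question by themselves: the closure of regular languages under ∪, ∩, complement and difference applies only when BOTH operands are regular. With a non-regular operand the result can come out regular or non-regular depending on the specific languages, so one has to work out L₁ − L₂ for this particular pair, as above.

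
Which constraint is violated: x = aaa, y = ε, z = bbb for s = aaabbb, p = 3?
Violated: |y| > 0

The decomposition x = aaa, y = ε, z = bbb for s = aaabbb with p = 3
violates the constraint: |y| > 0

|y| = 0, but the pumping lemma requires |y| > 0 (y must be non-empty).

Pumping lemma constraints:
1. xyz = s (decomposition is valid)
2. |xy| ≤ p
3. |y| > 0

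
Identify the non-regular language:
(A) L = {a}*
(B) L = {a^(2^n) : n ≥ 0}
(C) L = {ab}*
(B) {a^(2^n) : n ≥ 0}

(B) L = {a^(2^n) : n ≥ 0} is NOT regular.

The pumping lemma can be used to prove this:
After pumping, length is no longer a power of 2

The other languages are regular because they can be recognized by finite automata.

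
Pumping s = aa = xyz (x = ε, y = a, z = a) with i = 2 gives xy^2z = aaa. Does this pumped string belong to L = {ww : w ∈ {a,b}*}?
No

xy²z = ε · aa · a = aaa.
aaa has odd length 3, so it cannot be written as ww and is not in L.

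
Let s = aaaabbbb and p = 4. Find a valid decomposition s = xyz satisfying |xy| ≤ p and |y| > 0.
x = 'aa', y = 'aa', z = 'bbbb'

For s = aaaabbbb and p = 4, one valid decomposition is:
- x = 'aa' (length 2)
- y = 'aa' (length 2)
- z = 'bbbb' (length 4)

Verification:
- xyz = 'aa' + 'aa' + 'bbbb' = aaaabbbb ✓
- |xy| = 4 ≤ 4 ✓
- |y| = 2 > 0 ✓

All pumping lemma constraints are satisfied.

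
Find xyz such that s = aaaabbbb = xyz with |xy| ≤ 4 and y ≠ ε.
x = 'a', y = 'aaa', z = 'bbbb'

For s = aaaabbbb and p = 4, one valid decomposition is:
- x = 'a' (length 1)
- y = 'aaa' (length 3)
- z = 'bbbb' (length 4)

Verification:
- xyz = 'a' + 'aaa' + 'bbbb' = aaaabbbb ✓
- |xy| = 4 ≤ 4 ✓
- |y| = 3 > 0 ✓

All pumping lemma constraints are satisfied.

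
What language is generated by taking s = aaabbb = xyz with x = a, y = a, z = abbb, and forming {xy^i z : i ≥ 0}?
{xy^i z : i ≥ 0} = {a^(2+i) b^3 : i ≥ 0} = {aabbb, aaabbb, aaaabbb, ...}

With x = a, y = a, z = abbb: Starting with aaabbb and pumping the second 'a', we get strings with 2+i a's followed by 3 b's for i = 0, 1, 2, ...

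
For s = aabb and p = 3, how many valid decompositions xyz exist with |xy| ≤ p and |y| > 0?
6

For s = 'aabb' with pumping length p = 3:

Constraints: |xy| ≤ 3, |y| > 0

Valid decompositions (|xy| ≤ p, |y| ≥ 1):
  • x='', y='a', z='abb'
  • x='a', y='a', z='bb'
  • x='', y='aa', z='bb'
  • x='aa', y='b', z='b'
  • x='a', y='ab', z='b'
  • x='', y='aab', z='b'

Total count: 6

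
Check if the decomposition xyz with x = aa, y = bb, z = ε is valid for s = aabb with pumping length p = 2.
Violated: |xy| ≤ p

The decomposition x = aa, y = bb, z = ε for s = aabb with p = 2
violates the constraint: |xy| ≤ p

|xy| = |aabb| = 4 > 2 = p. The decomposition puts too many characters in xy.

Pumping lemma constraints:
1. xyz = s (decomposition is valid)
2. |xy| ≤ p
3. |y| > 0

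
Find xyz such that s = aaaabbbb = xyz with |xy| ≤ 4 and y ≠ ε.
x = 'aa', y = 'a', z = 'abbbb'

For s = aaaabbbb and p = 4, one valid decomposition is:
- x = 'aa' (length 2)
- y = 'a' (length 1)
- z = 'abbbb' (length 5)

Verification:
- xyz = 'aa' + 'a' + 'abbbb' = aaaabbbb ✓
- |xy| = 3 ≤ 4 ✓
- |y| = 1 > 0 ✓

All pumping lemma constraints are satisfied.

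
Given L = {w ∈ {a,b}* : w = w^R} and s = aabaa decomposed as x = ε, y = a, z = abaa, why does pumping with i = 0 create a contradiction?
xy⁰z = abaa ∉ L

Pumping with i = 0 replaces y = a by y⁰ = ε:
- Original: s = xyz = aabaa; aabaa reversed is aabaa, the same string, so it is a palindrome and is in L
- Pumped: xy⁰z = ε · ε · abaa = abaa
- abaa reversed is aaba ≠ abaa, so it is not a palindrome and is not in L

The pumping lemma would require xy⁰z ∈ L, so this decomposition yields a contradiction.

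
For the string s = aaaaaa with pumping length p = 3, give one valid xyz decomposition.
x = 'a', y = 'a', z = 'aaaa'

For s = aaaaaa and p = 3, one valid decomposition is:
- x = 'a' (length 1)
- y = 'a' (length 1)
- z = 'aaaa' (length 4)

Verification:
- xyz = 'a' + 'a' + 'aaaa' = aaaaaa ✓
- |xy| = 2 ≤ 3 ✓
- |y| = 1 > 0 ✓

All pumping lemma constraints are satisfied.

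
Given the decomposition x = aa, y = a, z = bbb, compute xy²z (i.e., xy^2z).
aaaabbb

Given x = 'aa', y = 'a', z = 'bbb' and i = 2:

xy^2z = x + y·y·...·y (2 times) + z
       = 'aa' + 'a'^2 + 'bbb'
       = 'aa' + 'aa' + 'bbb'
       = 'aaaabbb'

The pumped string is 'aaaabbb' with length 7.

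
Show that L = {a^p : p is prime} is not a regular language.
Assume for contradiction that L is regular, and let p ≥ 1 be the pumping length given by the pumping lemma.
Choose a prime q with q ≥ p (one exists because there are infinitely many primes) and let s = a^q. Then s ∈ L and |s| = q ≥ p.
By the pumping lemma, s = xyz for some x, y, z with |xy| ≤ p, |y| ≥ 1, and xy^i z ∈ L for every i ≥ 0.
Here y = a^k for some k with 1 ≤ k ≤ p, and xy^i z = a^(q + (i − 1)k) for every i ≥ 0.

Take i = q + 1: |xy^(q+1) z| = q + qk = q(k + 1).
Both factors satisfy q ≥ 2 and k + 1 ≥ 2, so q(k + 1) is composite, and xy^(q+1) z ∉ L.

This contradicts the pumping lemma, which requires xy^i z ∈ L for all i ≥ 0.
Hence L = {a^p : p is prime} is not regular. ∎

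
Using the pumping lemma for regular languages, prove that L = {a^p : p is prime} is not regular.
Assume for contradiction that L is regular, and let p ≥ 1 be the pumping length given by the pumping lemma.
Choose a prime q with q ≥ p (one exists because there are infinitely many primes) and let s = a^q. Then s ∈ L and |s| = q ≥ p.
By the pumping lemma, s = xyz for some x, y, z with |xy| ≤ p, |y| ≥ 1, and xy^i z ∈ L for every i ≥ 0.
Here y = a^k for some k with 1 ≤ k ≤ p, and xy^i z = a^(q + (i − 1)k) for every i ≥ 0.

Take i = q + 1: |xy^(q+1) z| = q + qk = q(k + 1).
Both factors satisfy q ≥ 2 and k + 1 ≥ 2, so q(k + 1) is composite, and xy^(q+1) z ∉ L.

This contradicts the pumping lemma, which requires xy^i z ∈ L for all i ≥ 0.
Hence L = {a^p : p is prime} is not regular. ∎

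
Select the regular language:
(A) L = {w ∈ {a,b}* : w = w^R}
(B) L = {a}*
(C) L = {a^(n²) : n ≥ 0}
(B) {a}*

(B) L = {a}* is regular.

This can be recognized by a finite automaton (DFA/NFA).
Regular expressions like {a}* define regular languages.

The other choices are not regular:
- {w ∈ {a,b}* : w = w^R}: After pumping, the string is no longer symmetric
- {a^(n²) : n ≥ 0}: After pumping, length is no longer a perfect square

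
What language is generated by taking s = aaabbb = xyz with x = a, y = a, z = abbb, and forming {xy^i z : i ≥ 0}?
{xy^i z : i ≥ 0} = {a^(2+i) b^3 : i ≥ 0} = {aabbb, aaabbb, aaaabbb, ...}

With x = a, y = a, z = abbb: Starting with aaabbb and pumping the second 'a', we get strings with 2+i a's followed by 3 b's for i = 0, 1, 2, ...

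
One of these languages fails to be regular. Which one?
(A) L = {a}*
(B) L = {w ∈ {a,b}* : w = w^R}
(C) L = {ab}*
(B) {w ∈ {a,b}* : w = w^R}

(B) L = {w ∈ {a,b}* : w = w^R} is NOT regular.

The pumping lemma can be used to prove this:
After pumping, the string is no longer symmetric

The other languages are regular because they can be recognized by finite automata.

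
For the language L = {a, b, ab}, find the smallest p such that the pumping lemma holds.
p = 3

For a finite language L, the pumping lemma holds vacuously if p > max|s| for s ∈ L.

The longest string in L = {a, b, ab} has length 2.
If p = 3, then no string s ∈ L has |s| ≥ p, so the condition is vacuously true.

The minimum pumping length is p = 3.

Why no smaller p works: for any p ≤ 2, the longest string s ∈ L has |s| = 2 ≥ p, so it would
have to be pumpable; but pumping up (i = 2, 3, ...) produces ever longer strings, which cannot all lie in the
finite language L. So the pumping property fails for every p ≤ 2.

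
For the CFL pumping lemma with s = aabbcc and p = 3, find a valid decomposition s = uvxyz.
u='aa', v='b', x='b', y='c', z='c'

For s = aabbcc with pumping length p = 3:

One valid decomposition:
- u = 'aa'
- v = 'b'
- x = 'b'
- y = 'c'
- z = 'c'

Verification:
- uvxyz = 'aa' + 'b' + 'b' + 'c' + 'c' = aabbcc ✓
- |vxy| = |'bbc'| = 3 ≤ 3 ✓
- |vy| = |'bc'| = 2 > 0 ✓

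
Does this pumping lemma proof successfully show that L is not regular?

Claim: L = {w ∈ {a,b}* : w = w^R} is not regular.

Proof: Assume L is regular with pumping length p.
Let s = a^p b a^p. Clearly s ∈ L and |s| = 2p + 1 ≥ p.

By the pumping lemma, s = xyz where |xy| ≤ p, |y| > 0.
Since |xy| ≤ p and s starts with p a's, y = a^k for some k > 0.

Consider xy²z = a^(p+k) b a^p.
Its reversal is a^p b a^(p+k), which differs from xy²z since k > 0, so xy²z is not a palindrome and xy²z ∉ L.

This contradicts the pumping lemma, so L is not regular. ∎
The proof is correct.

This proof is valid because:
1. s = a^p b a^p is in L and is chosen in terms of p, so |s| ≥ p holds for every p
2. The decomposition analysis is correct: |xy| ≤ p forces y to lie inside the leading a's
3. The contradiction is valid: a^(p+k) b a^p has more a's before the b than after it, so it is not a palindrome
4. The conclusion follows logically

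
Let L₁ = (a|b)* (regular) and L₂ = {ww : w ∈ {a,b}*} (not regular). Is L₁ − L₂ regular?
No — L₁ − L₂ is not regular.

L₁ − L₂ is the complement of {ww} within {a,b}*. If it were regular, its complement {ww} would be regular as well (regular languages are closed under complement) — contradiction. So L₁ − L₂ is not regular.

Note that the bare facts "L₁ regular, L₂ non-regular" do not settle the question by themselves: the closure of regular languages under ∪, ∩, complement and difference applies only when BOTH operands are regular. With a non-regular operand the result can come out regular or non-regular depending on the specific languages, so one has to work out L₁ − L₂ for this particular pair, as above.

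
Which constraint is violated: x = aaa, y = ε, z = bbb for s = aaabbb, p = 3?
Violated: |y| > 0

The decomposition x = aaa, y = ε, z = bbb for s = aaabbb with p = 3
violates the constraint: |y| > 0

|y| = 0, but the pumping lemma requires |y| > 0 (y must be non-empty).

Pumping lemma constraints:
1. xyz = s (decomposition is valid)
2. |xy| ≤ p
3. |y| > 0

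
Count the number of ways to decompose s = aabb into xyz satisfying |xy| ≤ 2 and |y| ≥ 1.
3

For s = 'aabb' with pumping length p = 2:

Constraints: |xy| ≤ 2, |y| > 0

Valid decompositions (|xy| ≤ p, |y| ≥ 1):
  • x='', y='a', z='abb'
  • x='a', y='a', z='bb'
  • x='', y='aa', z='bb'

Total count: 3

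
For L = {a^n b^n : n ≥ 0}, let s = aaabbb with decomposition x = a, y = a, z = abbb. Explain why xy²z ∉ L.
xy²z = aaaabbb ∉ L

Pumping with i = 2 replaces y = a by y² = aa:
- Original: s = xyz = aaabbb; aaabbb = a^3 b^3 has equal counts (3 = 3), so it is in L
- Pumped: xy²z = a · aa · abbb = aaaabbb
- aaaabbb has 4 a's and 3 b's; 4 ≠ 3, so it is not in L

The pumping lemma would require xy²z ∈ L, so this decomposition yields a contradiction.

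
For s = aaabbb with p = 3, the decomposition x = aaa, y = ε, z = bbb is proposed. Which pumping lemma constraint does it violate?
Violated: |y| > 0

The decomposition x = aaa, y = ε, z = bbb for s = aaabbb with p = 3
violates the constraint: |y| > 0

|y| = 0, but the pumping lemma requires |y| > 0 (y must be non-empty).

Pumping lemma constraints:
1. xyz = s (decomposition is valid)
2. |xy| ≤ p
3. |y| > 0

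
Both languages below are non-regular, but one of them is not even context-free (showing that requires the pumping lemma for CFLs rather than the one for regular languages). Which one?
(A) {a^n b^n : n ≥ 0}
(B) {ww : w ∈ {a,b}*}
(B) {ww : w ∈ {a,b}*}

(B) {ww : w ∈ {a,b}*} requires the CFL pumping lemma.

- {a^n b^n : n ≥ 0} is context-free (but not regular)
  • Can be shown non-regular with the regular pumping lemma
  • After pumping, the number of a's and b's become unequal

- {ww : w ∈ {a,b}*} is NOT context-free
  • Requires the CFL pumping lemma to prove
  • Cannot verify equality of two arbitrary substrings

The CFL pumping lemma is "stronger" in that it can prove non-membership
in the larger class of context-free languages.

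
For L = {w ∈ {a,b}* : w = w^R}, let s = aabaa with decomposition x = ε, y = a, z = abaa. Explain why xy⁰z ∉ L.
xy⁰z = abaa ∉ L

Pumping with i = 0 replaces y = a by y⁰ = ε:
- Original: s = xyz = aabaa; aabaa reversed is aabaa, the same string, so it is a palindrome and is in L
- Pumped: xy⁰z = ε · ε · abaa = abaa
- abaa reversed is aaba ≠ abaa, so it is not a palindrome and is not in L

The pumping lemma would require xy⁰z ∈ L, so this decomposition yields a contradiction.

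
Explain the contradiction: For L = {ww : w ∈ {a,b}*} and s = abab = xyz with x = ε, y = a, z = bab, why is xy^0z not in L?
xy⁰z = bab ∉ L

Pumping with i = 0 replaces y = a by y⁰ = ε:
- Original: s = xyz = abab; abab splits into halves ab · ab, which are equal, so it is in L (w = ab)
- Pumped: xy⁰z = ε · ε · bab = bab
- bab has odd length 3, so it cannot be written as ww and is not in L

The pumping lemma would require xy⁰z ∈ L, so this decomposition yields a contradiction.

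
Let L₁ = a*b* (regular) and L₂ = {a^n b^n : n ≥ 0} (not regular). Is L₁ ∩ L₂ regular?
No — L₁ ∩ L₂ is not regular.

Every string a^n b^n already lies in a*b*, so L₁ ∩ L₂ = {a^n b^n : n ≥ 0} = L₂ itself, which is the standard non-regular language (pump s = a^p b^p).

Note that the bare facts "L₁ regular, L₂ non-regular" do not settle the question by themselves: the closure of regular languages under ∪, ∩, complement and difference applies only when BOTH operands are regular. With a non-regular operand the result can come out regular or non-regular depending on the specific languages, so one has to work out L₁ ∩ L₂ for this particular pair, as above.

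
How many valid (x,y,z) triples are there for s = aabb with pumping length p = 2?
3

For s = 'aabb' with pumping length p = 2:

Constraints: |xy| ≤ 2, |y| > 0

Valid decompositions (|xy| ≤ p, |y| ≥ 1):
  • x='', y='a', z='abb'
  • x='a', y='a', z='bb'
  • x='', y='aa', z='bb'

Total count: 3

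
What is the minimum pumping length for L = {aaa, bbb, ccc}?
p = 4

For a finite language L, the pumping lemma holds vacuously if p > max|s| for s ∈ L.

The longest string in L = {aaa, bbb, ccc} has length 3.
If p = 4, then no string s ∈ L has |s| ≥ p, so the condition is vacuously true.

The minimum pumping length is p = 4.

Why no smaller p works: for any p ≤ 3, the longest string s ∈ L has |s| = 3 ≥ p, so it would
have to be pumpable; but pumping up (i = 2, 3, ...) produces ever longer strings, which cannot all lie in the
finite language L. So the pumping property fails for every p ≤ 3.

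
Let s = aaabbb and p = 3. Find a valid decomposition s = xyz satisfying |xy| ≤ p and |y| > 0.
x = '', y = 'aaa', z = 'bbb'

For s = aaabbb and p = 3, one valid decomposition is:
- x = '' (length 0)
- y = 'aaa' (length 3)
- z = 'bbb' (length 3)

Verification:
- xyz = '' + 'aaa' + 'bbb' = aaabbb ✓
- |xy| = 3 ≤ 3 ✓
- |y| = 3 > 0 ✓

All pumping lemma constraints are satisfied.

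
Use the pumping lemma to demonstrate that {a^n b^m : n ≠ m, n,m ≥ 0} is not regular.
Assume for contradiction that L is regular, and let p ≥ 1 be the pumping length given by the pumping lemma.
Choose s = a^p b^(p + p!). Then s ∈ L because p ≠ p + p! (as p! ≥ 1), and |s| ≥ p.
By the pumping lemma, s = xyz for some x, y, z with |xy| ≤ p, |y| ≥ 1, and xy^i z ∈ L for every i ≥ 0.
Since |xy| ≤ p and the first p symbols of s are all a's, y = a^k for some k with 1 ≤ k ≤ p.
For every i ≥ 0, xy^i z = a^(p + (i − 1)k) b^(p + p!).

Because 1 ≤ k ≤ p, k divides p!. Let t = p!/k (a positive integer) and take i = t + 1.
Then the number of a's is p + tk = p + p!, which equals the number of b's.
So xy^(t+1) z = a^(p + p!) b^(p + p!) has equally many a's and b's and is NOT in L.

This contradicts the pumping lemma, which requires xy^i z ∈ L for all i ≥ 0.
Hence L = {a^n b^m : n ≠ m, n,m ≥ 0} is not regular. ∎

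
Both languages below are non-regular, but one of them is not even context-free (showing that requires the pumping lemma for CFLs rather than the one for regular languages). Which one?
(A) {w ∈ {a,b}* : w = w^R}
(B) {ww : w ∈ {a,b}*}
(B) {ww : w ∈ {a,b}*}

(B) {ww : w ∈ {a,b}*} requires the CFL pumping lemma.

- {w ∈ {a,b}* : w = w^R} is context-free (but not regular)
  • Can be shown non-regular with the regular pumping lemma
  • After pumping, the string is no longer symmetric

- {ww : w ∈ {a,b}*} is NOT context-free
  • Requires the CFL pumping lemma to prove
  • Even a PDA cannot compare two arbitrary halves symbol by symbol; CFL pumping on a^p b^p a^p b^p fails

The CFL pumping lemma is "stronger" in that it can prove non-membership
in the larger class of context-free languages.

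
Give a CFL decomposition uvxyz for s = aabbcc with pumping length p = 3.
u='aa', v='b', x='b', y='c', z='c'

For s = aabbcc with pumping length p = 3:

One valid decomposition:
- u = 'aa'
- v = 'b'
- x = 'b'
- y = 'c'
- z = 'c'

Verification:
- uvxyz = 'aa' + 'b' + 'b' + 'c' + 'c' = aabbcc ✓
- |vxy| = |'bbc'| = 3 ≤ 3 ✓
- |vy| = |'bc'| = 2 > 0 ✓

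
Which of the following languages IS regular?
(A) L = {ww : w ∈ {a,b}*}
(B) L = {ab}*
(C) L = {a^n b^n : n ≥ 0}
(B) {ab}*

(B) L = {ab}* is regular.

This can be recognized by a finite automaton (DFA/NFA).
Regular expressions like {ab}* define regular languages.

The other choices are not regular:
- {a^n b^n : n ≥ 0}: After pumping, the number of a's and b's become unequal
- {ww : w ∈ {a,b}*}: After pumping, the two halves no longer match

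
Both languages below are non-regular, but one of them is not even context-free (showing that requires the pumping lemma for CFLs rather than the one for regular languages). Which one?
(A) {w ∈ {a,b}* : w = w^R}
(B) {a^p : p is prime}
(B) {a^p : p is prime}

(B) {a^p : p is prime} requires the CFL pumping lemma.

- {w ∈ {a,b}* : w = w^R} is context-free (but not regular)
  • Can be shown non-regular with the regular pumping lemma
  • After pumping, the string is no longer symmetric

- {a^p : p is prime} is NOT context-free
  • Requires the CFL pumping lemma to prove
  • The CFL pumping lemma also fails because prime gaps are unbounded

The CFL pumping lemma is "stronger" in that it can prove non-membership
in the larger class of context-free languages.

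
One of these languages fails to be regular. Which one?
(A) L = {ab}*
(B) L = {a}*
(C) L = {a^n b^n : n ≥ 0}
(C) {a^n b^n : n ≥ 0}

(C) L = {a^n b^n : n ≥ 0} is NOT regular.

The pumping lemma can be used to prove this:
After pumping, the number of a's and b's become unequal

The other languages are regular because they can be recognized by finite automata.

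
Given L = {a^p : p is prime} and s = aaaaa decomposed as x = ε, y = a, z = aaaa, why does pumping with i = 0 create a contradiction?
xy⁰z = aaaa ∉ L

Pumping with i = 0 replaces y = a by y⁰ = ε:
- Original: s = xyz = aaaaa; aaaaa has length 5, which is prime, so it is in L
- Pumped: xy⁰z = ε · ε · aaaa = aaaa
- aaaa has length 4 = 2 × 2, which is not prime, so it is not in L

The pumping lemma would require xy⁰z ∈ L, so this decomposition yields a contradiction.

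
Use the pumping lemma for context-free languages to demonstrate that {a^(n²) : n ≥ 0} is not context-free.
Assume for contradiction that L is context-free, and let p ≥ 1 be the pumping length given by the pumping lemma for CFLs.
Choose s = a^(p²). Then s ∈ L and |s| = p² ≥ p.
By the CFL pumping lemma, s = uvxyz for some u, v, x, y, z with |vxy| ≤ p, |vy| ≥ 1, and uv^i xy^i z ∈ L for every i ≥ 0.
All symbols are a's, so only lengths matter: let k = |vy|, with 1 ≤ k ≤ |vxy| ≤ p.

Take i = 2: |uv²xy²z| = p² + k, and p² < p² + k ≤ p² + p < (p + 1)².
So the length lies strictly between consecutive squares and is not a perfect square; uv²xy²z ∉ L.

This contradicts the CFL pumping lemma, which requires uv^i xy^i z ∈ L for all i ≥ 0.
Hence L = {a^(n²) : n ≥ 0} is not context-free. ∎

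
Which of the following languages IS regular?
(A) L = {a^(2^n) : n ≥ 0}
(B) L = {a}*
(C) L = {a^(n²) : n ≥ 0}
(B) {a}*

(B) L = {a}* is regular.

This can be recognized by a finite automaton (DFA/NFA).
Regular expressions like {a}* define regular languages.

The other choices are not regular:
- {a^(n²) : n ≥ 0}: After pumping, length is no longer a perfect square
- {a^(2^n) : n ≥ 0}: After pumping, length is no longer a power of 2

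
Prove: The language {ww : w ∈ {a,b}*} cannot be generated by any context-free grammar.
Assume for contradiction that L is context-free, and let p ≥ 1 be the pumping length given by the pumping lemma for CFLs.
Choose s = a^p b^p a^p b^p. Then s ∈ L (take w = a^p b^p) and |s| = 4p ≥ p.
By the CFL pumping lemma, s = uvxyz for some u, v, x, y, z with |vxy| ≤ p, |vy| ≥ 1, and uv^i xy^i z ∈ L for every i ≥ 0.

Write s as four blocks A₁ B₁ A₂ B₂ with A₁ = A₂ = a^p and B₁ = B₂ = b^p. Since |vxy| ≤ p, the window vxy lies inside at most two adjacent blocks. Take i = 0 and let t = uxz, so |t| = 4p − |vy| with 1 ≤ |vy| ≤ p. If |t| is odd, t ∉ L immediately, so assume |vy| is even (hence |vy| ≥ 2) and |t|/2 = 2p − |vy|/2, which satisfies p ≤ |t|/2 ≤ 2p − 1.

Case 1 (vxy inside A₁B₁): t = a^(p−j) b^(p−l) a^p b^p with j + l = |vy|. The second half of t has length < 2p, so it is a suffix of the trailing a^p b^p and ends in b; the first half is a^(p−j) b^(p−l) a^((j+l)/2), which ends in a because (j+l)/2 ≥ 1. The halves differ, so t ∉ L.

Case 2 (vxy inside B₁A₂, straddling the middle): t = a^p b^(p−j) a^(p−l) b^p with j + l = |vy|. If t = ww, then w is a prefix of t of length ≥ p, so w begins with a^p; and w is a suffix of t of length ≥ p, so w ends with b^p. That forces |w| ≥ 2p, contradicting |w| = |t|/2 ≤ 2p − 1. So t ∉ L.

Case 3 (vxy inside A₂B₂): t = a^p b^p a^(p−j) b^(p−l) with j + l = |vy|. The first half of t is a prefix of a^p b^p, so it begins with a; the second half is b^((j+l)/2) a^(p−j) b^(p−l), which begins with b. The halves differ, so t ∉ L.

In every case uv⁰xy⁰z = uxz ∉ L.

This contradicts the CFL pumping lemma, which requires uv^i xy^i z ∈ L for all i ≥ 0.
Hence L = {ww : w ∈ {a,b}*} is not context-free. ∎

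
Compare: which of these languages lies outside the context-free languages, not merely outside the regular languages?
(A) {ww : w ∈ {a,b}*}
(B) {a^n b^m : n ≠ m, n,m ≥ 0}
(A) {ww : w ∈ {a,b}*}

(A) {ww : w ∈ {a,b}*} requires the CFL pumping lemma.

- {a^n b^m : n ≠ m, n,m ≥ 0} is context-free (but not regular)
  • Can be shown non-regular with the regular pumping lemma
  • After pumping a's, we can make n = m

- {ww : w ∈ {a,b}*} is NOT context-free
  • Requires the CFL pumping lemma to prove
  • Even a PDA cannot compare two arbitrary halves symbol by symbol; CFL pumping on a^p b^p a^p b^p fails

The CFL pumping lemma is "stronger" in that it can prove non-membership
in the larger class of context-free languages.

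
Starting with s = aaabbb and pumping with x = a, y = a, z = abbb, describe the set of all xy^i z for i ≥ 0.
{xy^i z : i ≥ 0} = {a^(2+i) b^3 : i ≥ 0} = {aabbb, aaabbb, aaaabbb, ...}

With x = a, y = a, z = abbb: Starting with aaabbb and pumping the second 'a', we get strings with 2+i a's followed by 3 b's for i = 0, 1, 2, ...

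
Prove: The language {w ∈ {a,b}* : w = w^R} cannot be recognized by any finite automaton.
Assume for contradiction that L is regular, and let p ≥ 1 be the pumping length given by the pumping lemma.
Choose s = a^p b a^p. Then s ∈ L (it reads the same in both directions) and |s| = 2p + 1 ≥ p.
By the pumping lemma, s = xyz for some x, y, z with |xy| ≤ p, |y| ≥ 1, and xy^i z ∈ L for every i ≥ 0.
Since |xy| ≤ p and the first p symbols of s are all a's, y = a^k for some k with 1 ≤ k ≤ p.

Take i = 2: xy²z = a^(p + k) b a^p.
Its reversal is a^p b a^(p + k). These differ because the block of a's before the unique b has length p + k in one and p in the other, and p + k ≠ p since k ≥ 1. So xy²z is not a palindrome, i.e. xy²z ∉ L.

This contradicts the pumping lemma, which requires xy^i z ∈ L for all i ≥ 0.
Hence L = {w ∈ {a,b}* : w = w^R} is not regular. ∎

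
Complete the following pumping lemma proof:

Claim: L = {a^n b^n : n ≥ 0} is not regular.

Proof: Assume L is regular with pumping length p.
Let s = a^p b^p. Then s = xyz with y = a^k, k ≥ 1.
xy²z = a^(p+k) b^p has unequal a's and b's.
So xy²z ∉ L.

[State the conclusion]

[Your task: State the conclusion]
This contradicts the pumping lemma for regular languages,
which guarantees xy^i z ∈ L for all i ≥ 0.

Since our assumption that L is regular leads to a contradiction,
we conclude that L = {a^n b^n : n ≥ 0} is NOT regular. ∎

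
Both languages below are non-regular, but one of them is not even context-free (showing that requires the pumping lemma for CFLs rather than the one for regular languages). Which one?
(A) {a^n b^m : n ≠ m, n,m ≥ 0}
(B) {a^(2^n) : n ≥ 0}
(B) {a^(2^n) : n ≥ 0}

(B) {a^(2^n) : n ≥ 0} requires the CFL pumping lemma.

- {a^n b^m : n ≠ m, n,m ≥ 0} is context-free (but not regular)
  • Can be shown non-regular with the regular pumping lemma
  • After pumping a's, we can make n = m

- {a^(2^n) : n ≥ 0} is NOT context-free
  • Requires the CFL pumping lemma to prove
  • Gaps between powers of 2 grow exponentially

The CFL pumping lemma is "stronger" in that it can prove non-membership
in the larger class of context-free languages.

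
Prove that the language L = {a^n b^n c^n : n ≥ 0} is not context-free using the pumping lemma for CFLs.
Assume for contradiction that L is context-free, and let p ≥ 1 be the pumping length given by the pumping lemma for CFLs.
Choose s = a^p b^p c^p. Then s ∈ L and |s| = 3p ≥ p.
By the CFL pumping lemma, s = uvxyz for some u, v, x, y, z with |vxy| ≤ p, |vy| ≥ 1, and uv^i xy^i z ∈ L for every i ≥ 0.

Because |vxy| ≤ p, the window vxy cannot contain both an a and a c: any substring of s containing both must include the entire block b^p plus at least one a and one c, so it has length ≥ p + 2 > p.
Hence at least one of the letters a, c does not occur in vy at all.

Take i = 0: the string uxz is obtained from s by deleting |vy| ≥ 1 symbols, so |uxz| = 3p − |vy| < 3p.
But the letter (a or c) that does not occur in vy still occurs exactly p times in uxz. Every string of L with exactly p copies of some letter is a^p b^p c^p, of length 3p. Since |uxz| < 3p, uxz ∉ L.

This contradicts the CFL pumping lemma, which requires uv^i xy^i z ∈ L for all i ≥ 0.
Hence L = {a^n b^n c^n : n ≥ 0} is not context-free. ∎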